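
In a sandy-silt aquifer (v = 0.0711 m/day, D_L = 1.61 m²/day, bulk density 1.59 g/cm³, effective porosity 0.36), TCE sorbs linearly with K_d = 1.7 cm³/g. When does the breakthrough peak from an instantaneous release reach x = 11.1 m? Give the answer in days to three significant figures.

Retardation factor R = 1 + ρ_b·K_d/n = 1 + 1.59 × 1.7/0.36 = 8.508.
Sorption retards both mechanisms: v_R = v/R = 0.008357 m/day, D_R = D/R = 0.1892 m²/day.
Peak time from v_R²t² + 2D_R t − x² = 0: t = (√(D_R² + v_R²x²) − D_R)/v_R².
√(D_R² + v_R²x²) = √(0.1892² + 0.008357² × 11.1²) = 0.2107; v_R² = 6.984e-05.
t = (0.2107 − 0.1892)/6.984e-05 = 308 days.

308 days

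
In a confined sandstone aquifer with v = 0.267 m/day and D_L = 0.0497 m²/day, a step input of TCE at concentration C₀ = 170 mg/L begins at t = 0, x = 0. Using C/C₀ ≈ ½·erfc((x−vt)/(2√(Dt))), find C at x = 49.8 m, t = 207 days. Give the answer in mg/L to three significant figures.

151 mg/L

For a continuous step input, C/C₀ ≈ ½·erfc((x−vt)/(2√(Dt))).
vt = 0.267 × 207 = 55.269 m and 2√(Dt) = 2√(0.0497 × 207) = 6.415 m.
Argument (x−vt)/(2√(Dt)) = (49.8 − 55.269)/6.415 = -0.8525; ½·erfc(-0.8525) = 0.8860.
C = 170 × 0.8860 = 151 mg/L.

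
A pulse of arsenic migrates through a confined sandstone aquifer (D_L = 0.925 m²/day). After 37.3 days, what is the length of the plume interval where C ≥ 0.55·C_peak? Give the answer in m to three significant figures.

18.2 m

The plume is Gaussian with σ = √(2Dt) = √(2 × 0.925 × 37.3) = 8.307 m.
C/C_peak = exp(−Δx²/(2σ²)) = 0.55 ⇒ Δx = σ·√(−2 ln 0.55) = 8.307 × 1.093 = 9.080 m.
Width = 2Δx = 18.2 m.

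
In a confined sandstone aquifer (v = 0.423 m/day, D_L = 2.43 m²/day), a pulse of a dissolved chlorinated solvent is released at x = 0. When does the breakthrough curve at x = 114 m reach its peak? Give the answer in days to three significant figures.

For the 1D instantaneous-source solution, setting ∂C/∂t = 0 at fixed x gives v²t² + 2Dt − x² = 0, so t = (√(D² + v²x²) − D)/v².
√(D² + v²x²) = √(2.43² + 0.423² × 114²) = 48.28; v² = 0.178929.
t = (48.28 − 2.43)/0.178929 = 256 days (vs. the pure-advection estimate x/v = 270 d).

256 days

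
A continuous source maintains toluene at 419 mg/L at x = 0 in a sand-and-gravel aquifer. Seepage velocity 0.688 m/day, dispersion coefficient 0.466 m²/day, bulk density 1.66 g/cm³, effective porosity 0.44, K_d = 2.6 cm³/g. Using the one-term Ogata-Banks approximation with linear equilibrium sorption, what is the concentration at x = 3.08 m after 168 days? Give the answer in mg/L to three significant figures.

409 mg/L

Retardation factor R = 1 + ρ_b·K_d/n = 1 + 1.66 × 2.6/0.44 = 10.81.
Sorption retards both mechanisms: v_R = v/R = 0.06364 m/day, D_R = D/R = 0.04311 m²/day.
v_R·t = 0.06364 × 168 = 10.69152 m; 2√(D_R t) = 5.382 m; argument = (3.08 − 10.69152)/5.382 = -1.414.
C = C₀ × ½·erfc(-1.414) = 419 × 0.9772 = 409 mg/L.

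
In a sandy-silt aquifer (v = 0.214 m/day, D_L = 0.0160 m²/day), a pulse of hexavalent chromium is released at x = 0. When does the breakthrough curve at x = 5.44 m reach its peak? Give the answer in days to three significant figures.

For the 1D instantaneous-source solution, setting ∂C/∂t = 0 at fixed x gives v²t² + 2Dt − x² = 0, so t = (√(D² + v²x²) − D)/v².
√(D² + v²x²) = √(0.0160² + 0.214² × 5.44²) = 1.164; v² = 0.045796.
t = (1.164 − 0.0160)/0.045796 = 25.1 days (vs. the pure-advection estimate x/v = 25.4 d).

25.1 days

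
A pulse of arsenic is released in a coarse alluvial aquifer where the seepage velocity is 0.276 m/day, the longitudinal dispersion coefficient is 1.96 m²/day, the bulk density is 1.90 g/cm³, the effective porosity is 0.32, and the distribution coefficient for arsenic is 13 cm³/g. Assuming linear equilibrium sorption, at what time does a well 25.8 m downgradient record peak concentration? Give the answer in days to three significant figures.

Retardation factor R = 1 + ρ_b·K_d/n = 1 + 1.90 × 13/0.32 = 78.19.
Sorption retards both mechanisms: v_R = v/R = 0.003530 m/day, D_R = D/R = 0.02507 m²/day.
Peak time from v_R²t² + 2D_R t − x² = 0: t = (√(D_R² + v_R²x²) − D_R)/v_R².
√(D_R² + v_R²x²) = √(0.02507² + 0.003530² × 25.8²) = 0.09446; v_R² = 1.246e-05.
t = (0.09446 − 0.02507)/1.246e-05 = 5570 days.

5570 days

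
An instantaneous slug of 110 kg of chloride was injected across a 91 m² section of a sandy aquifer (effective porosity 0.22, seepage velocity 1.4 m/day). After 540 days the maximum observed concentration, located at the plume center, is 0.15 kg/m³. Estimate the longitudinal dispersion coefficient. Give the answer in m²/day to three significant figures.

0.198 m²/day

At the plume center C_max = M/(n_e·A·√(4πDt)), so D = M²/(4πt·(n_e·A·C_max)²).
n_e·A·C_max = 0.22 × 91 × 0.15 = 3.003 kg/m.
D = 110²/(4π × 540 × 3.003²) = 0.198 m²/day.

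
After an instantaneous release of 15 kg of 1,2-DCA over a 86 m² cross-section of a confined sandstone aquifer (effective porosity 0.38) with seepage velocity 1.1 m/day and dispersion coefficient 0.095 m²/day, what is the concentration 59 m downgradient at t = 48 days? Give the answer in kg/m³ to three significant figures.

0.00737 kg/m³

For an instantaneous plane source, C(x,t) = M/(n_e·A·√(4πDt)) · exp(−(x−vt)²/(4Dt)), with n_e·A the pore (flow) area.
Plume center vt = 1.1 × 48 = 52.8 m, so the well at 59 m is 6.2 m downgradient of the peak.
√(4πDt) = 7.570 m, giving peak height M/(n_e·A·√(4πDt)) = 15/(0.38 × 86 × 7.570) = 0.06063 kg/m³.
(x−vt)²/(4Dt) = (6.2)²/(4 × 0.095 × 48) = 2.107; exp(−2.107) = 0.1216.
C = 0.06063 × 0.1216 = 0.00737 kg/m³.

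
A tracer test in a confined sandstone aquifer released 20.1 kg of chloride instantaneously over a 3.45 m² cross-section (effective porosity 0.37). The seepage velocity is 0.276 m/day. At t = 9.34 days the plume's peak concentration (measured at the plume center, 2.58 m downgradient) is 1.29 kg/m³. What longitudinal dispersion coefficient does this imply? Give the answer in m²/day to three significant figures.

At the plume center C_max = M/(n_e·A·√(4πDt)), so D = M²/(4πt·(n_e·A·C_max)²).
n_e·A·C_max = 0.37 × 3.45 × 1.29 = 1.647 kg/m.
D = 20.1²/(4π × 9.34 × 1.647²) = 1.27 m²/day.

1.27 m²/day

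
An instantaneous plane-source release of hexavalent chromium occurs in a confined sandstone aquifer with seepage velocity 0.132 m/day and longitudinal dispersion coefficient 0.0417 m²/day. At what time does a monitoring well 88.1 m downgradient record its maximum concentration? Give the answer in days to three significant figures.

665 days

For the 1D instantaneous-source solution, setting ∂C/∂t = 0 at fixed x gives v²t² + 2Dt − x² = 0, so t = (√(D² + v²x²) − D)/v².
√(D² + v²x²) = √(0.0417² + 0.132² × 88.1²) = 11.63; v² = 0.017424.
t = (11.63 − 0.0417)/0.017424 = 665 days (vs. the pure-advection estimate x/v = 667 d).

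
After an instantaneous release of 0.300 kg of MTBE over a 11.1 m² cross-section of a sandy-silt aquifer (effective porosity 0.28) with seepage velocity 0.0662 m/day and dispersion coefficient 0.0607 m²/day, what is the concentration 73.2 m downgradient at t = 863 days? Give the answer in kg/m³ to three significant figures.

For an instantaneous plane source, C(x,t) = M/(n_e·A·√(4πDt)) · exp(−(x−vt)²/(4Dt)), with n_e·A the pore (flow) area.
Plume center vt = 0.0662 × 863 = 57.1306 m, so the well at 73.2 m is 16.0694 m downgradient of the peak.
√(4πDt) = 25.66 m, giving peak height M/(n_e·A·√(4πDt)) = 0.300/(0.28 × 11.1 × 25.66) = 0.003762 kg/m³.
(x−vt)²/(4Dt) = (16.0694)²/(4 × 0.0607 × 863) = 1.232; exp(−1.232) = 0.2917.
C = 0.003762 × 0.2917 = 0.00110 kg/m³.

0.00110 kg/m³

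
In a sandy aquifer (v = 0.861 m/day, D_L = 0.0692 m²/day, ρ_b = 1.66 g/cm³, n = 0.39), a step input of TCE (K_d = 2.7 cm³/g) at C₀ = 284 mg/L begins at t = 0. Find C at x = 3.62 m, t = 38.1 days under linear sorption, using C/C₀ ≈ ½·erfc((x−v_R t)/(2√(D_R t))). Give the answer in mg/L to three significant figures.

17.9 mg/L

Retardation factor R = 1 + ρ_b·K_d/n = 1 + 1.66 × 2.7/0.39 = 12.49.
Sorption retards both mechanisms: v_R = v/R = 0.06894 m/day, D_R = D/R = 0.005540 m²/day.
v_R·t = 0.06894 × 38.1 = 2.626614 m; 2√(D_R t) = 0.9189 m; argument = (3.62 − 2.626614)/0.9189 = 1.081.
C = C₀ × ½·erfc(1.081) = 284 × 0.06316 = 17.9 mg/L.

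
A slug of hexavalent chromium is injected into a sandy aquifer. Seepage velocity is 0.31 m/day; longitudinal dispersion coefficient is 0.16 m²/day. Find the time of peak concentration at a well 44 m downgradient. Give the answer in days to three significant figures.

For the 1D instantaneous-source solution, setting ∂C/∂t = 0 at fixed x gives v²t² + 2Dt − x² = 0, so t = (√(D² + v²x²) − D)/v².
√(D² + v²x²) = √(0.16² + 0.31² × 44²) = 13.64; v² = 0.0961.
t = (13.64 − 0.16)/0.0961 = 140 days (vs. the pure-advection estimate x/v = 142 d).

140 days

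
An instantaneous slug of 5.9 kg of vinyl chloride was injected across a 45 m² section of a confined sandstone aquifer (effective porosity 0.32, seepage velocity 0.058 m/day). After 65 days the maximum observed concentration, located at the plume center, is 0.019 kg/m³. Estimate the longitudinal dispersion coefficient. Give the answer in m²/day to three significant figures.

0.569 m²/day

At the plume center C_max = M/(n_e·A·√(4πDt)), so D = M²/(4πt·(n_e·A·C_max)²).
n_e·A·C_max = 0.32 × 45 × 0.019 = 0.2736 kg/m.
D = 5.9²/(4π × 65 × 0.2736²) = 0.569 m²/day.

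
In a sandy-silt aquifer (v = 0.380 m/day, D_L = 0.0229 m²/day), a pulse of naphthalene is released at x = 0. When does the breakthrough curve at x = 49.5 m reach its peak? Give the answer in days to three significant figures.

130 days

For the 1D instantaneous-source solution, setting ∂C/∂t = 0 at fixed x gives v²t² + 2Dt − x² = 0, so t = (√(D² + v²x²) − D)/v².
√(D² + v²x²) = √(0.0229² + 0.380² × 49.5²) = 18.81; v² = 0.1444.
t = (18.81 − 0.0229)/0.1444 = 130 days (vs. the pure-advection estimate x/v = 130 d).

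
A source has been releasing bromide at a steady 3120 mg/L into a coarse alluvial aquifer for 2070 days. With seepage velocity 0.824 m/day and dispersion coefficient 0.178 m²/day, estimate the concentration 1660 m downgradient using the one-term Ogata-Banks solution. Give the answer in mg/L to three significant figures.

For a continuous step input, C/C₀ ≈ ½·erfc((x−vt)/(2√(Dt))).
vt = 0.824 × 2070 = 1705.68 m and 2√(Dt) = 2√(0.178 × 2070) = 38.39 m.
Argument (x−vt)/(2√(Dt)) = (1660 − 1705.68)/38.39 = -1.190; ½·erfc(-1.190) = 0.9538.
C = 3120 × 0.9538 = 2980 mg/L.

2980 mg/L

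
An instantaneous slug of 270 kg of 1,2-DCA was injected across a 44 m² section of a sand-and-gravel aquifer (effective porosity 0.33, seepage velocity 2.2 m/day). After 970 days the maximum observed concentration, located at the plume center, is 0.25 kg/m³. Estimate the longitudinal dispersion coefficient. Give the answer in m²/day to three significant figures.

At the plume center C_max = M/(n_e·A·√(4πDt)), so D = M²/(4πt·(n_e·A·C_max)²).
n_e·A·C_max = 0.33 × 44 × 0.25 = 3.630 kg/m.
D = 270²/(4π × 970 × 3.630²) = 0.454 m²/day.

0.454 m²/day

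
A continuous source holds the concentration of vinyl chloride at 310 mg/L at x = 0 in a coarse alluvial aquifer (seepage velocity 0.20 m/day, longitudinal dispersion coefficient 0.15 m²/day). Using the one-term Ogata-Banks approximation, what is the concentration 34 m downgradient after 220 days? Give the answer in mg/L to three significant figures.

For a continuous step input, C/C₀ ≈ ½·erfc((x−vt)/(2√(Dt))).
vt = 0.20 × 220 = 44 m and 2√(Dt) = 2√(0.15 × 220) = 11.49 m.
Argument (x−vt)/(2√(Dt)) = (34 − 44)/11.49 = -0.8703; ½·erfc(-0.8703) = 0.8908.
C = 310 × 0.8908 = 276 mg/L.

276 mg/L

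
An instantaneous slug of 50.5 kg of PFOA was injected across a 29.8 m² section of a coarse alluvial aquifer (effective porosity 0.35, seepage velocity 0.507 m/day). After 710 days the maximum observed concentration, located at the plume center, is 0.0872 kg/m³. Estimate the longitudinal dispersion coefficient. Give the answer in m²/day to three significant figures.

0.346 m²/day

At the plume center C_max = M/(n_e·A·√(4πDt)), so D = M²/(4πt·(n_e·A·C_max)²).
n_e·A·C_max = 0.35 × 29.8 × 0.0872 = 0.9095 kg/m.
D = 50.5²/(4π × 710 × 0.9095²) = 0.346 m²/day.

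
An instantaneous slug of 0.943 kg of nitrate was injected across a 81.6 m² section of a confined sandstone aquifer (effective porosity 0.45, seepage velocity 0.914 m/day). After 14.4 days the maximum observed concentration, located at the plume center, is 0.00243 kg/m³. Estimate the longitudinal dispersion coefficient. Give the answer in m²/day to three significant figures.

0.617 m²/day

At the plume center C_max = M/(n_e·A·√(4πDt)), so D = M²/(4πt·(n_e·A·C_max)²).
n_e·A·C_max = 0.45 × 81.6 × 0.00243 = 0.08923 kg/m.
D = 0.943²/(4π × 14.4 × 0.08923²) = 0.617 m²/day.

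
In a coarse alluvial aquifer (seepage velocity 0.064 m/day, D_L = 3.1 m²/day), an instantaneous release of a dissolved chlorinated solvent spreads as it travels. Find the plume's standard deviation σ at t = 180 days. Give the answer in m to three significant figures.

Dispersive spreading gives a Gaussian with σ² = 2Dt; advection only shifts the center.
σ = √(2 × 3.1 × 180) = 33.4 m.

33.4 m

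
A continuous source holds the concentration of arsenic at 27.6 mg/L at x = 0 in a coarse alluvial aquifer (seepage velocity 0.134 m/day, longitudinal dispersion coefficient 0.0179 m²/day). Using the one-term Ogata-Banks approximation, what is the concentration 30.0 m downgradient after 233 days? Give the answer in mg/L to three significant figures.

18.3 mg/L

For a continuous step input, C/C₀ ≈ ½·erfc((x−vt)/(2√(Dt))).
vt = 0.134 × 233 = 31.222 m and 2√(Dt) = 2√(0.0179 × 233) = 4.084 m.
Argument (x−vt)/(2√(Dt)) = (30.0 − 31.222)/4.084 = -0.2992; ½·erfc(-0.2992) = 0.6639.
C = 27.6 × 0.6639 = 18.3 mg/L.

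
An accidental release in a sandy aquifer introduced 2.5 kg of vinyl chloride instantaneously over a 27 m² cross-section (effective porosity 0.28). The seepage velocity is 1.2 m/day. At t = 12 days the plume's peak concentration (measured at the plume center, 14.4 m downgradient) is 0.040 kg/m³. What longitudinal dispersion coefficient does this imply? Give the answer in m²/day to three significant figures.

At the plume center C_max = M/(n_e·A·√(4πDt)), so D = M²/(4πt·(n_e·A·C_max)²).
n_e·A·C_max = 0.28 × 27 × 0.040 = 0.3024 kg/m.
D = 2.5²/(4π × 12 × 0.3024²) = 0.453 m²/day.

0.453 m²/day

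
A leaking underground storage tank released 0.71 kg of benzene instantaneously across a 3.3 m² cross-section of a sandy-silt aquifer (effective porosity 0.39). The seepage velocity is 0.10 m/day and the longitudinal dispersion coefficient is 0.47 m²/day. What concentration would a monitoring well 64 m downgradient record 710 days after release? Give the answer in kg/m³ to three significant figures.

For an instantaneous plane source, C(x,t) = M/(n_e·A·√(4πDt)) · exp(−(x−vt)²/(4Dt)), with n_e·A the pore (flow) area.
Plume center vt = 0.10 × 710 = 71 m, so the well at 64 m is 7 m upgradient of the peak.
√(4πDt) = 64.76 m, giving peak height M/(n_e·A·√(4πDt)) = 0.71/(0.39 × 3.3 × 64.76) = 0.008519 kg/m³.
(x−vt)²/(4Dt) = (-7)²/(4 × 0.47 × 710) = 0.03671; exp(−0.03671) = 0.9640.
C = 0.008519 × 0.9640 = 0.00821 kg/m³.

0.00821 kg/m³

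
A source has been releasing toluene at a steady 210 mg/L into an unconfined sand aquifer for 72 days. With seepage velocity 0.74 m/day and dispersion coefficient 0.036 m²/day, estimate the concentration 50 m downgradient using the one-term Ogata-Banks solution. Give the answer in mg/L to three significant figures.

For a continuous step input, C/C₀ ≈ ½·erfc((x−vt)/(2√(Dt))).
vt = 0.74 × 72 = 53.28 m and 2√(Dt) = 2√(0.036 × 72) = 3.220 m.
Argument (x−vt)/(2√(Dt)) = (50 − 53.28)/3.220 = -1.019; ½·erfc(-1.019) = 0.9252.
C = 210 × 0.9252 = 194 mg/L.

194 mg/L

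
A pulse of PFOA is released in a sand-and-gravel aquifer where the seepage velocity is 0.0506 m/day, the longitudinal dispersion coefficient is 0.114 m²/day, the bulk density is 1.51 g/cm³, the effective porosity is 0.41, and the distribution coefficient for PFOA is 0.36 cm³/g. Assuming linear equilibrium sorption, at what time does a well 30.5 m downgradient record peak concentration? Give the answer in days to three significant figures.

Retardation factor R = 1 + ρ_b·K_d/n = 1 + 1.51 × 0.36/0.41 = 2.326.
Sorption retards both mechanisms: v_R = v/R = 0.02175 m/day, D_R = D/R = 0.04901 m²/day.
Peak time from v_R²t² + 2D_R t − x² = 0: t = (√(D_R² + v_R²x²) − D_R)/v_R².
√(D_R² + v_R²x²) = √(0.04901² + 0.02175² × 30.5²) = 0.6652; v_R² = 0.0004731.
t = (0.6652 − 0.04901)/0.0004731 = 1300 days.

1300 days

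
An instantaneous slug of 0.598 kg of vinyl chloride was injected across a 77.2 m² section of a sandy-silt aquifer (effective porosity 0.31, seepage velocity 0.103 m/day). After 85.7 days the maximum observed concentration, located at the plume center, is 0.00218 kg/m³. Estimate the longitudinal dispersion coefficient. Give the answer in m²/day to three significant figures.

At the plume center C_max = M/(n_e·A·√(4πDt)), so D = M²/(4πt·(n_e·A·C_max)²).
n_e·A·C_max = 0.31 × 77.2 × 0.00218 = 0.05217 kg/m.
D = 0.598²/(4π × 85.7 × 0.05217²) = 0.122 m²/day.

0.122 m²/day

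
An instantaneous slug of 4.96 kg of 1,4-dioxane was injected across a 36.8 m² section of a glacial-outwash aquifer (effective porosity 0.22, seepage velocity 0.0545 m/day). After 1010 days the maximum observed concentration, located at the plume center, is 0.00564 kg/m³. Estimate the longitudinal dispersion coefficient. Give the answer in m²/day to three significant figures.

At the plume center C_max = M/(n_e·A·√(4πDt)), so D = M²/(4πt·(n_e·A·C_max)²).
n_e·A·C_max = 0.22 × 36.8 × 0.00564 = 0.04566 kg/m.
D = 4.96²/(4π × 1010 × 0.04566²) = 0.930 m²/day.

0.930 m²/day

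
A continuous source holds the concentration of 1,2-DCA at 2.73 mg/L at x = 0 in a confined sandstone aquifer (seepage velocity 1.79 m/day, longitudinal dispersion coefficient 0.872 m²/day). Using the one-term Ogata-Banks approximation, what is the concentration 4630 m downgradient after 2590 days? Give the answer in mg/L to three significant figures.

1.46 mg/L

For a continuous step input, C/C₀ ≈ ½·erfc((x−vt)/(2√(Dt))).
vt = 1.79 × 2590 = 4636.1 m and 2√(Dt) = 2√(0.872 × 2590) = 95.05 m.
Argument (x−vt)/(2√(Dt)) = (4630 − 4636.1)/95.05 = -0.06418; ½·erfc(-0.06418) = 0.5362.
C = 2.73 × 0.5362 = 1.46 mg/L.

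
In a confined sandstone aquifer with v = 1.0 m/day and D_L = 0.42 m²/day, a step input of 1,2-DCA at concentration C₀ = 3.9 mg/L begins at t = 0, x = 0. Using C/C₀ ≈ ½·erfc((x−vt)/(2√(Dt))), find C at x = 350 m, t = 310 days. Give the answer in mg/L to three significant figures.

For a continuous step input, C/C₀ ≈ ½·erfc((x−vt)/(2√(Dt))).
vt = 1.0 × 310 = 310 m and 2√(Dt) = 2√(0.42 × 310) = 22.82 m.
Argument (x−vt)/(2√(Dt)) = (350 − 310)/22.82 = 1.753; ½·erfc(1.753) = 0.006585.
C = 3.9 × 0.006585 = 0.0257 mg/L.

0.0257 mg/L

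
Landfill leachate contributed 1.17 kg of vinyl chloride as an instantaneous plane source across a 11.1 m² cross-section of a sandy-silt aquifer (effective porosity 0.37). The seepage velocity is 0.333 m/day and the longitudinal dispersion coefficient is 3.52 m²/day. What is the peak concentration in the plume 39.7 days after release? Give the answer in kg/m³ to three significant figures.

The peak of an instantaneous 1D plume sits at x = vt; there the Gaussian factor is 1 and C_max = M/(n_e·A·√(4πDt)), where n_e·A is the pore area the mass is dissolved in.
√(4πDt) = √(4π × 3.52 × 39.7) = 41.91 m, so C_max = 1.17/(0.37 × 11.1 × 41.91) = 0.00680 kg/m³.

0.00680 kg/m³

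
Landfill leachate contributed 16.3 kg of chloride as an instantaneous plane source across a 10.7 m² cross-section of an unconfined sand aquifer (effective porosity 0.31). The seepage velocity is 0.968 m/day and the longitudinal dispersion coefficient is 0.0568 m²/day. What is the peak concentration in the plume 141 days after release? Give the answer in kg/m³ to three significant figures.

0.490 kg/m³

The peak of an instantaneous 1D plume sits at x = vt; there the Gaussian factor is 1 and C_max = M/(n_e·A·√(4πDt)), where n_e·A is the pore area the mass is dissolved in.
√(4πDt) = √(4π × 0.0568 × 141) = 10.03 m, so C_max = 16.3/(0.31 × 10.7 × 10.03) = 0.490 kg/m³.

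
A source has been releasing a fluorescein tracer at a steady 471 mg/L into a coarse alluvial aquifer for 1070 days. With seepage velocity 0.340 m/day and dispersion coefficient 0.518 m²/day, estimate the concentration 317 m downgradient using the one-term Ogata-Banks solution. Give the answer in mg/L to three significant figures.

433 mg/L

For a continuous step input, C/C₀ ≈ ½·erfc((x−vt)/(2√(Dt))).
vt = 0.340 × 1070 = 363.8 m and 2√(Dt) = 2√(0.518 × 1070) = 47.09 m.
Argument (x−vt)/(2√(Dt)) = (317 − 363.8)/47.09 = -0.9938; ½·erfc(-0.9938) = 0.9201.
C = 471 × 0.9201 = 433 mg/L.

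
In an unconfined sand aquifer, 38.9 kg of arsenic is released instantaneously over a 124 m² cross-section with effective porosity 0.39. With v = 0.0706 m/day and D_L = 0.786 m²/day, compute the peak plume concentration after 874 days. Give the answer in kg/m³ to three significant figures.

The peak of an instantaneous 1D plume sits at x = vt; there the Gaussian factor is 1 and C_max = M/(n_e·A·√(4πDt)), where n_e·A is the pore area the mass is dissolved in.
√(4πDt) = √(4π × 0.786 × 874) = 92.91 m, so C_max = 38.9/(0.39 × 124 × 92.91) = 0.00866 kg/m³.

0.00866 kg/m³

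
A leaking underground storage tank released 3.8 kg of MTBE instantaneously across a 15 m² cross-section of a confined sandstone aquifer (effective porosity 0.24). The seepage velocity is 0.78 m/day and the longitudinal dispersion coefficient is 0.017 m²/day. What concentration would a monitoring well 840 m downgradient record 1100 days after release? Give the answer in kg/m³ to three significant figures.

For an instantaneous plane source, C(x,t) = M/(n_e·A·√(4πDt)) · exp(−(x−vt)²/(4Dt)), with n_e·A the pore (flow) area.
Plume center vt = 0.78 × 1100 = 858 m, so the well at 840 m is 18 m upgradient of the peak.
√(4πDt) = 15.33 m, giving peak height M/(n_e·A·√(4πDt)) = 3.8/(0.24 × 15 × 15.33) = 0.06886 kg/m³.
(x−vt)²/(4Dt) = (-18)²/(4 × 0.017 × 1100) = 4.332; exp(−4.332) = 0.01314.
C = 0.06886 × 0.01314 = 0.000905 kg/m³.

0.000905 kg/m³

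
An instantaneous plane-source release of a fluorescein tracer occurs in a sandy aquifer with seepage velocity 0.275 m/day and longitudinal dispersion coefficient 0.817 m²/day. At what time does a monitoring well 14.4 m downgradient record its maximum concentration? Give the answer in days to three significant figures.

42.7 days

For the 1D instantaneous-source solution, setting ∂C/∂t = 0 at fixed x gives v²t² + 2Dt − x² = 0, so t = (√(D² + v²x²) − D)/v².
√(D² + v²x²) = √(0.817² + 0.275² × 14.4²) = 4.043; v² = 0.075625.
t = (4.043 − 0.817)/0.075625 = 42.7 days (vs. the pure-advection estimate x/v = 52.4 d).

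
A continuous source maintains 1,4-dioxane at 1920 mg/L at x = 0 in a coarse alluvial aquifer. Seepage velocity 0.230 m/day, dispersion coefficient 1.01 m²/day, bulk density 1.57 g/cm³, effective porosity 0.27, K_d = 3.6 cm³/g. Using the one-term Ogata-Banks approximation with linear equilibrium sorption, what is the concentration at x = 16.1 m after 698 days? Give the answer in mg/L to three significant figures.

263 mg/L

Retardation factor R = 1 + ρ_b·K_d/n = 1 + 1.57 × 3.6/0.27 = 21.93.
Sorption retards both mechanisms: v_R = v/R = 0.01049 m/day, D_R = D/R = 0.04606 m²/day.
v_R·t = 0.01049 × 698 = 7.32202 m; 2√(D_R t) = 11.34 m; argument = (16.1 − 7.32202)/11.34 = 0.7741.
C = C₀ × ½·erfc(0.7741) = 1920 × 0.1368 = 263 mg/L.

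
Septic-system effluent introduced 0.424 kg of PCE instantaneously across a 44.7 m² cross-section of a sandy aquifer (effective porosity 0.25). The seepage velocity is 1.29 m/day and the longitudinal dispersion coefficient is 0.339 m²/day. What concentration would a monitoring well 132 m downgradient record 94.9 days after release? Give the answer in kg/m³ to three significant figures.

For an instantaneous plane source, C(x,t) = M/(n_e·A·√(4πDt)) · exp(−(x−vt)²/(4Dt)), with n_e·A the pore (flow) area.
Plume center vt = 1.29 × 94.9 = 122.421 m, so the well at 132 m is 9.579 m downgradient of the peak.
√(4πDt) = 20.11 m, giving peak height M/(n_e·A·√(4πDt)) = 0.424/(0.25 × 44.7 × 20.11) = 0.001887 kg/m³.
(x−vt)²/(4Dt) = (9.579)²/(4 × 0.339 × 94.9) = 0.7130; exp(−0.7130) = 0.4902.
C = 0.001887 × 0.4902 = 0.000925 kg/m³.

0.000925 kg/m³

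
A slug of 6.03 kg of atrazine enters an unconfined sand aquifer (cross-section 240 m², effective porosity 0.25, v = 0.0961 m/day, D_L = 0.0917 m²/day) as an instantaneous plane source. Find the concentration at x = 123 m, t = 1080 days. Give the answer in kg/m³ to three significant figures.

0.00112 kg/m³

For an instantaneous plane source, C(x,t) = M/(n_e·A·√(4πDt)) · exp(−(x−vt)²/(4Dt)), with n_e·A the pore (flow) area.
Plume center vt = 0.0961 × 1080 = 103.788 m, so the well at 123 m is 19.212 m downgradient of the peak.
√(4πDt) = 35.28 m, giving peak height M/(n_e·A·√(4πDt)) = 6.03/(0.25 × 240 × 35.28) = 0.002849 kg/m³.
(x−vt)²/(4Dt) = (19.212)²/(4 × 0.0917 × 1080) = 0.9317; exp(−0.9317) = 0.3939.
C = 0.002849 × 0.3939 = 0.00112 kg/m³.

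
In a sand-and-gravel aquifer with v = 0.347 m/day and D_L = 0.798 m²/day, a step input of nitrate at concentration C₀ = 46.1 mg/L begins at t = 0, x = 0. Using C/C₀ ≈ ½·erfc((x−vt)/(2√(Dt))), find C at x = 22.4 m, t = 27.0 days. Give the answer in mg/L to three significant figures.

For a continuous step input, C/C₀ ≈ ½·erfc((x−vt)/(2√(Dt))).
vt = 0.347 × 27.0 = 9.369 m and 2√(Dt) = 2√(0.798 × 27.0) = 9.284 m.
Argument (x−vt)/(2√(Dt)) = (22.4 − 9.369)/9.284 = 1.404; ½·erfc(1.404) = 0.02354.
C = 46.1 × 0.02354 = 1.09 mg/L.

1.09 mg/L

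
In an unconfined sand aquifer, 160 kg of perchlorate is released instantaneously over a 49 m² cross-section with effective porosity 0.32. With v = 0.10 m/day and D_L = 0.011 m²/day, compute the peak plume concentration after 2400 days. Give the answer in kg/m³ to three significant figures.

The peak of an instantaneous 1D plume sits at x = vt; there the Gaussian factor is 1 and C_max = M/(n_e·A·√(4πDt)), where n_e·A is the pore area the mass is dissolved in.
√(4πDt) = √(4π × 0.011 × 2400) = 18.21 m, so C_max = 160/(0.32 × 49 × 18.21) = 0.560 kg/m³.

0.560 kg/m³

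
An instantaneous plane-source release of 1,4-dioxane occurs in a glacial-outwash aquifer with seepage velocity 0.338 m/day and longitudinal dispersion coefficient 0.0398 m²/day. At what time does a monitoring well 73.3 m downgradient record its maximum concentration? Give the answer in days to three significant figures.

For the 1D instantaneous-source solution, setting ∂C/∂t = 0 at fixed x gives v²t² + 2Dt − x² = 0, so t = (√(D² + v²x²) − D)/v².
√(D² + v²x²) = √(0.0398² + 0.338² × 73.3²) = 24.78; v² = 0.114244.
t = (24.78 − 0.0398)/0.114244 = 217 days (vs. the pure-advection estimate x/v = 217 d).

217 days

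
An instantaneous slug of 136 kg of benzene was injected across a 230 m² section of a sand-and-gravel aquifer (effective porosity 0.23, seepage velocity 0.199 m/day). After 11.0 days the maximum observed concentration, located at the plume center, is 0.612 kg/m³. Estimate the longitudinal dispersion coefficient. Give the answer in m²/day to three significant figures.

At the plume center C_max = M/(n_e·A·√(4πDt)), so D = M²/(4πt·(n_e·A·C_max)²).
n_e·A·C_max = 0.23 × 230 × 0.612 = 32.37 kg/m.
D = 136²/(4π × 11.0 × 32.37²) = 0.128 m²/day.

0.128 m²/day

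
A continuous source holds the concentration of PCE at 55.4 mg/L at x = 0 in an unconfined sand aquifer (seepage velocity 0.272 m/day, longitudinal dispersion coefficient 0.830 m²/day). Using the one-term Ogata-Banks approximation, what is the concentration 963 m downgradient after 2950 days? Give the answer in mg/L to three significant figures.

0.602 mg/L

For a continuous step input, C/C₀ ≈ ½·erfc((x−vt)/(2√(Dt))).
vt = 0.272 × 2950 = 802.4 m and 2√(Dt) = 2√(0.830 × 2950) = 98.96 m.
Argument (x−vt)/(2√(Dt)) = (963 − 802.4)/98.96 = 1.623; ½·erfc(1.623) = 0.01086.
C = 55.4 × 0.01086 = 0.602 mg/L.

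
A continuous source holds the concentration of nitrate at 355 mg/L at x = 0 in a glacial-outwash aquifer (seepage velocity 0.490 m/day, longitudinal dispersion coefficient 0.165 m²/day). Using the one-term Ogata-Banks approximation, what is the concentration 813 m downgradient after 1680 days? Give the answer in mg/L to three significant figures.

237 mg/L

For a continuous step input, C/C₀ ≈ ½·erfc((x−vt)/(2√(Dt))).
vt = 0.490 × 1680 = 823.2 m and 2√(Dt) = 2√(0.165 × 1680) = 33.30 m.
Argument (x−vt)/(2√(Dt)) = (813 − 823.2)/33.30 = -0.3063; ½·erfc(-0.3063) = 0.6676.
C = 355 × 0.6676 = 237 mg/L.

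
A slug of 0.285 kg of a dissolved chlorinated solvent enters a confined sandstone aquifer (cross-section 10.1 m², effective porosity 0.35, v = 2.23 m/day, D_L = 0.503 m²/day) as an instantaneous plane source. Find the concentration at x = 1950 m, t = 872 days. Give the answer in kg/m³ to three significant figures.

For an instantaneous plane source, C(x,t) = M/(n_e·A·√(4πDt)) · exp(−(x−vt)²/(4Dt)), with n_e·A the pore (flow) area.
Plume center vt = 2.23 × 872 = 1944.56 m, so the well at 1950 m is 5.44 m downgradient of the peak.
√(4πDt) = 74.24 m, giving peak height M/(n_e·A·√(4πDt)) = 0.285/(0.35 × 10.1 × 74.24) = 0.001086 kg/m³.
(x−vt)²/(4Dt) = (5.44)²/(4 × 0.503 × 872) = 0.01687; exp(−0.01687) = 0.9833.
C = 0.001086 × 0.9833 = 0.00107 kg/m³.

0.00107 kg/m³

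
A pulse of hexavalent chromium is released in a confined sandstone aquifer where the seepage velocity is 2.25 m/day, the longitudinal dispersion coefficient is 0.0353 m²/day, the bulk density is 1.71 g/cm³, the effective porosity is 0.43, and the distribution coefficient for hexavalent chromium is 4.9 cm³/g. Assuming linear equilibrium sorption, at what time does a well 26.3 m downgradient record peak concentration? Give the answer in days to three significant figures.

Retardation factor R = 1 + ρ_b·K_d/n = 1 + 1.71 × 4.9/0.43 = 20.49.
Sorption retards both mechanisms: v_R = v/R = 0.1098 m/day, D_R = D/R = 0.001723 m²/day.
Peak time from v_R²t² + 2D_R t − x² = 0: t = (√(D_R² + v_R²x²) − D_R)/v_R².
√(D_R² + v_R²x²) = √(0.001723² + 0.1098² × 26.3²) = 2.888; v_R² = 0.01206.
t = (2.888 − 0.001723)/0.01206 = 239 days.

239 days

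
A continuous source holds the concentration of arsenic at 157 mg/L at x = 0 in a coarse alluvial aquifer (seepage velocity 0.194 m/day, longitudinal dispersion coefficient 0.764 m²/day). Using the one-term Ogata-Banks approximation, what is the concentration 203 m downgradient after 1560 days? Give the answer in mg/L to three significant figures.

For a continuous step input, C/C₀ ≈ ½·erfc((x−vt)/(2√(Dt))).
vt = 0.194 × 1560 = 302.64 m and 2√(Dt) = 2√(0.764 × 1560) = 69.05 m.
Argument (x−vt)/(2√(Dt)) = (203 − 302.64)/69.05 = -1.443; ½·erfc(-1.443) = 0.9794.
C = 157 × 0.9794 = 154 mg/L.

154 mg/L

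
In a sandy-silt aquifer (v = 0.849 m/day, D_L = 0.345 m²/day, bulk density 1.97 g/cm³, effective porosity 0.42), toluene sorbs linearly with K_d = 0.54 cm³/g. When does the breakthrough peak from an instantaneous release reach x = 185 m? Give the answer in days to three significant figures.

Retardation factor R = 1 + ρ_b·K_d/n = 1 + 1.97 × 0.54/0.42 = 3.533.
Sorption retards both mechanisms: v_R = v/R = 0.2403 m/day, D_R = D/R = 0.09765 m²/day.
Peak time from v_R²t² + 2D_R t − x² = 0: t = (√(D_R² + v_R²x²) − D_R)/v_R².
√(D_R² + v_R²x²) = √(0.09765² + 0.2403² × 185²) = 44.46; v_R² = 0.05774.
t = (44.46 − 0.09765)/0.05774 = 768 days.

768 days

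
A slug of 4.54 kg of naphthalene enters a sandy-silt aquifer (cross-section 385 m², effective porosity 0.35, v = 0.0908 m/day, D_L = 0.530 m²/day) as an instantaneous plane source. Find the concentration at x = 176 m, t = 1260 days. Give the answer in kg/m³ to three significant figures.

For an instantaneous plane source, C(x,t) = M/(n_e·A·√(4πDt)) · exp(−(x−vt)²/(4Dt)), with n_e·A the pore (flow) area.
Plume center vt = 0.0908 × 1260 = 114.408 m, so the well at 176 m is 61.592 m downgradient of the peak.
√(4πDt) = 91.61 m, giving peak height M/(n_e·A·√(4πDt)) = 4.54/(0.35 × 385 × 91.61) = 0.0003678 kg/m³.
(x−vt)²/(4Dt) = (61.592)²/(4 × 0.530 × 1260) = 1.420; exp(−1.420) = 0.2417.
C = 0.0003678 × 0.2417 = 8.89e-05 kg/m³.

8.89e-05 kg/m³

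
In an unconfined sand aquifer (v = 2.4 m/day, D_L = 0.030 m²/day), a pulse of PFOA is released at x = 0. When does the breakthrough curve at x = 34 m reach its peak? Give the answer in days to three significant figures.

For the 1D instantaneous-source solution, setting ∂C/∂t = 0 at fixed x gives v²t² + 2Dt − x² = 0, so t = (√(D² + v²x²) − D)/v².
√(D² + v²x²) = √(0.030² + 2.4² × 34²) = 81.60; v² = 5.76.
t = (81.60 − 0.030)/5.76 = 14.2 days (vs. the pure-advection estimate x/v = 14.2 d).

14.2 days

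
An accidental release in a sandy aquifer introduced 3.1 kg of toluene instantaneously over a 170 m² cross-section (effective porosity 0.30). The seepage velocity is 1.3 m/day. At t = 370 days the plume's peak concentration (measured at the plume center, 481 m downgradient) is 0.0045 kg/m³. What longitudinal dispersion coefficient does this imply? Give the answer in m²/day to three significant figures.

At the plume center C_max = M/(n_e·A·√(4πDt)), so D = M²/(4πt·(n_e·A·C_max)²).
n_e·A·C_max = 0.30 × 170 × 0.0045 = 0.2295 kg/m.
D = 3.1²/(4π × 370 × 0.2295²) = 0.0392 m²/day.

0.0392 m²/day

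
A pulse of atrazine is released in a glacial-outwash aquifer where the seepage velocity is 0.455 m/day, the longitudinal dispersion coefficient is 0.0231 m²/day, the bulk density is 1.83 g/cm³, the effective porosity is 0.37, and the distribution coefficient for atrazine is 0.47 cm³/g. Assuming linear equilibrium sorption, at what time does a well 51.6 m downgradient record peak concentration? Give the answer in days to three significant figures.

377 days

Retardation factor R = 1 + ρ_b·K_d/n = 1 + 1.83 × 0.47/0.37 = 3.325.
Sorption retards both mechanisms: v_R = v/R = 0.1368 m/day, D_R = D/R = 0.006947 m²/day.
Peak time from v_R²t² + 2D_R t − x² = 0: t = (√(D_R² + v_R²x²) − D_R)/v_R².
√(D_R² + v_R²x²) = √(0.006947² + 0.1368² × 51.6²) = 7.059; v_R² = 0.01871.
t = (7.059 − 0.006947)/0.01871 = 377 days.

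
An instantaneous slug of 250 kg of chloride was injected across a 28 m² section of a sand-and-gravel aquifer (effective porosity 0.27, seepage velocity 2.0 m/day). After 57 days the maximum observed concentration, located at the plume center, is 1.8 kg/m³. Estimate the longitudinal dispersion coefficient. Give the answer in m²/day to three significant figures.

0.471 m²/day

At the plume center C_max = M/(n_e·A·√(4πDt)), so D = M²/(4πt·(n_e·A·C_max)²).
n_e·A·C_max = 0.27 × 28 × 1.8 = 13.61 kg/m.
D = 250²/(4π × 57 × 13.61²) = 0.471 m²/day.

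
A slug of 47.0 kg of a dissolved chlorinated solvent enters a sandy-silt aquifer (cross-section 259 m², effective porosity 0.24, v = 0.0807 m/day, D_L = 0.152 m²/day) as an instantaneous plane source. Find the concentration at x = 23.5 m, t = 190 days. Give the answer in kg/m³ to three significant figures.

0.0223 kg/m³

For an instantaneous plane source, C(x,t) = M/(n_e·A·√(4πDt)) · exp(−(x−vt)²/(4Dt)), with n_e·A the pore (flow) area.
Plume center vt = 0.0807 × 190 = 15.333 m, so the well at 23.5 m is 8.167 m downgradient of the peak.
√(4πDt) = 19.05 m, giving peak height M/(n_e·A·√(4πDt)) = 47.0/(0.24 × 259 × 19.05) = 0.03969 kg/m³.
(x−vt)²/(4Dt) = (8.167)²/(4 × 0.152 × 190) = 0.5774; exp(−0.5774) = 0.5614.
C = 0.03969 × 0.5614 = 0.0223 kg/m³.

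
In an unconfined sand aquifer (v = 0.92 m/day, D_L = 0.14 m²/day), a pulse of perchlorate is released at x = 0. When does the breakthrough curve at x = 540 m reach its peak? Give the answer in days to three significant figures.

For the 1D instantaneous-source solution, setting ∂C/∂t = 0 at fixed x gives v²t² + 2Dt − x² = 0, so t = (√(D² + v²x²) − D)/v².
√(D² + v²x²) = √(0.14² + 0.92² × 540²) = 496.8; v² = 0.8464.
t = (496.8 − 0.14)/0.8464 = 587 days (vs. the pure-advection estimate x/v = 587 d).

587 days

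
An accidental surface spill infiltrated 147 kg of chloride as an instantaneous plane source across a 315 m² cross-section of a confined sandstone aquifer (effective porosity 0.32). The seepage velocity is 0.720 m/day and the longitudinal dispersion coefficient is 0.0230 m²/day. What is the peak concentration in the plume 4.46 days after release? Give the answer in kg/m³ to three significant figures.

1.28 kg/m³

The peak of an instantaneous 1D plume sits at x = vt; there the Gaussian factor is 1 and C_max = M/(n_e·A·√(4πDt)), where n_e·A is the pore area the mass is dissolved in.
√(4πDt) = √(4π × 0.0230 × 4.46) = 1.135 m, so C_max = 147/(0.32 × 315 × 1.135) = 1.28 kg/m³.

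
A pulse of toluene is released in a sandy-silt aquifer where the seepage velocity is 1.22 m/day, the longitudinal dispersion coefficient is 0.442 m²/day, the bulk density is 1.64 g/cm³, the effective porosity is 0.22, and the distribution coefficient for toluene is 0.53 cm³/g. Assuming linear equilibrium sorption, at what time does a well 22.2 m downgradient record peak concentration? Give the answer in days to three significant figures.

88.6 days

Retardation factor R = 1 + ρ_b·K_d/n = 1 + 1.64 × 0.53/0.22 = 4.951.
Sorption retards both mechanisms: v_R = v/R = 0.2464 m/day, D_R = D/R = 0.08927 m²/day.
Peak time from v_R²t² + 2D_R t − x² = 0: t = (√(D_R² + v_R²x²) − D_R)/v_R².
√(D_R² + v_R²x²) = √(0.08927² + 0.2464² × 22.2²) = 5.471; v_R² = 0.06071.
t = (5.471 − 0.08927)/0.06071 = 88.6 days.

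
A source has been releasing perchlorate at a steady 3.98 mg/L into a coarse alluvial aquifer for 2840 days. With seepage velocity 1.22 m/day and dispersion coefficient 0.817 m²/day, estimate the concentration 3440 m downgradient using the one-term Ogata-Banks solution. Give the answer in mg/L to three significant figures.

For a continuous step input, C/C₀ ≈ ½·erfc((x−vt)/(2√(Dt))).
vt = 1.22 × 2840 = 3464.8 m and 2√(Dt) = 2√(0.817 × 2840) = 96.34 m.
Argument (x−vt)/(2√(Dt)) = (3440 − 3464.8)/96.34 = -0.2574; ½·erfc(-0.2574) = 0.6421.
C = 3.98 × 0.6421 = 2.56 mg/L.

2.56 mg/L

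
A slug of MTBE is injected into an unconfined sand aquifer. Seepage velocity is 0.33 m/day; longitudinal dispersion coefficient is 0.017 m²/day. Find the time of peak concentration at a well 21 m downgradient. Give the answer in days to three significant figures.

For the 1D instantaneous-source solution, setting ∂C/∂t = 0 at fixed x gives v²t² + 2Dt − x² = 0, so t = (√(D² + v²x²) − D)/v².
√(D² + v²x²) = √(0.017² + 0.33² × 21²) = 6.930; v² = 0.1089.
t = (6.930 − 0.017)/0.1089 = 63.5 days (vs. the pure-advection estimate x/v = 63.6 d).

63.5 days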